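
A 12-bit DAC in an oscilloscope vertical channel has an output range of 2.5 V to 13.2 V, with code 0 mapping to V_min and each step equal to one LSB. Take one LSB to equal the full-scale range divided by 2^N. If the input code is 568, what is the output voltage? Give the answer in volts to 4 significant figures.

3.984 V

Full-scale range = 13.2 V − (2.5 V) = 10.7 V. LSB = 10.7 V / 2^12.
V_out = V_min + code × LSB = 2.5 V + 568 × 10.7 V / 4096
      = 2.5 V + 1.48379 V = 3.98379 V.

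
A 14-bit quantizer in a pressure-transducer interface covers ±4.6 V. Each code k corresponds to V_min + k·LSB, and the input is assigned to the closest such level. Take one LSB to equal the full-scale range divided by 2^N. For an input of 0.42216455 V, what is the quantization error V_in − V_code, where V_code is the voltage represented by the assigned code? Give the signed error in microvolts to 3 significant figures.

−101 µV

The full-scale span is 4.6 − (-4.6) = 9.2 V. LSB = 9.2 V / 2^14 ≈ 0.5615 mV.
(V_in − V_min)/LSB = (0.42216455 − (-4.6)) × 16384/9.2 = 8943.8200 → nearest code k = 8944.
V_code = -4.6 + (8944/16384) × 9.2 = 0.42226562500 V.
V_in − V_code = 0.42216455 − (0.42226562500) = −101 µV.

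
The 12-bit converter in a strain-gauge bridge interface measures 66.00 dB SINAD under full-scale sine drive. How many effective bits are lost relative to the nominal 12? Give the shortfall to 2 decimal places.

1.33 bits

N_eff = (66.00 − 1.76)/6.02 = 10.6711 bits.
Shortfall = 12 − 10.6711 = 1.3289 bits.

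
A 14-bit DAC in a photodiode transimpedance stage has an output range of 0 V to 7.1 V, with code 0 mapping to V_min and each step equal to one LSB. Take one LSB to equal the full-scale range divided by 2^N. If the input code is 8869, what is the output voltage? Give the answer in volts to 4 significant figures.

3.843 V

Full-scale range = 7.1 V. LSB = 7.1 V / 2^14.
V_out = V_min + code × LSB = 0 V + 8869 × 7.1 V / 16384
      = 0 V + 3.84338 V = 3.84338 V.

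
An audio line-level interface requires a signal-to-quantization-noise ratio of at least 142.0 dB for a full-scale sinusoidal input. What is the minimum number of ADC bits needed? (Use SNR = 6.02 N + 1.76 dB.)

24 bits

N ≥ (142.0 − 1.76)/6.02 = 23.296 → N_min = 24.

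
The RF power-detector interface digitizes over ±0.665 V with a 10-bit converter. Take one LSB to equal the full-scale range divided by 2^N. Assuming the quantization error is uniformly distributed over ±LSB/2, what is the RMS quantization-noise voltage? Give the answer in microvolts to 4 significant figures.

Range = 0.665 − (-0.665) = 1.33 V.
Step size = 1.33/1024 V = 1.29883 mV.
σ_q = LSB/√12 = 1.29883 mV/3.4641 = 374.9 µV.

374.9 µV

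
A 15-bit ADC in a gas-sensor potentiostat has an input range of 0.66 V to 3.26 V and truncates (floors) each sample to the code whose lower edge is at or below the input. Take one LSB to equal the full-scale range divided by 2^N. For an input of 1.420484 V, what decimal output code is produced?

The full-scale span is 3.26 − (0.66) = 2.6 V. LSB = 2.6 V / 2^15 ≈ 79.35 µV.
code = ⌊(V_in − V_min)/LSB⌋ = ⌊(V_in − V_min) × 2^15 / range⌋
     = ⌊(1.420484 − (0.66)) × 32768 / 2.6⌋ = ⌊0.760484 × 32768/2.6⌋
     = ⌊9584.438⌋ = 9584.

9584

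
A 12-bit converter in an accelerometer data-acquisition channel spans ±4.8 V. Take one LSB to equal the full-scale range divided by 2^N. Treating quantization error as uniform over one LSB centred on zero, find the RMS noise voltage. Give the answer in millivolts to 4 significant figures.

0.6766 mV

Span: 4.8 V − (-4.8 V) = 9.6 V.
LSB = 9.6 V / 2^12 = 2.34375 mV.
σ_q = LSB/√12 = 2.34375 mV/3.4641 = 0.6766 mV.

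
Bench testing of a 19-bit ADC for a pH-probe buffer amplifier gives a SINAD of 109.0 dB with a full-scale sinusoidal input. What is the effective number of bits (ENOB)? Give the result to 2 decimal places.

ENOB = (SINAD − 1.76) / 6.02 = (109.0 − 1.76) / 6.02 = 107.24 / 6.02 = 17.8140.

17.81 bits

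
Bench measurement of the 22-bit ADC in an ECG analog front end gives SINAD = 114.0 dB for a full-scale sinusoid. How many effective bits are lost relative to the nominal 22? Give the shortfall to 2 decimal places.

3.36 bits

Effective bits = (114.0 − 1.76)/6.02 = 18.6445.
22 − 18.6445 = 3.36 bits below nominal.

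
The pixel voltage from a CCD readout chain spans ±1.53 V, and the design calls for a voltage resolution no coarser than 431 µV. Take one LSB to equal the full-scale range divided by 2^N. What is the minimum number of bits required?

Full-scale range = 1.53 V − (-1.53 V) = 3.06 V.
Required number of levels: 3.06/431 µV = 7099.8; smallest N with 2^N ≥ that is 13.

13 bits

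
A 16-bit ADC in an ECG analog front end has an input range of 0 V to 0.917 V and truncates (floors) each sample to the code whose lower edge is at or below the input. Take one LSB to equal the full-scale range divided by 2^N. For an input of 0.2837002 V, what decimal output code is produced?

Range is 0.917 V. LSB = 0.917 V / 2^16 ≈ 13.99 µV.
(V_in − V_min) × 2^16/range = (0.2837002 − (0)) × 65536/0.917 = 20275.438.
Floor → code = 20275.

20275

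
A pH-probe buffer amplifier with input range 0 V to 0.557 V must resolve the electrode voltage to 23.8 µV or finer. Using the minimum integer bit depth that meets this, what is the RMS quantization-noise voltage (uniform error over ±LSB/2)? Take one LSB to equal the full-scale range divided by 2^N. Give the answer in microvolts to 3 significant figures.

4.91 µV

V_FS = 0.557 V.
Levels needed ≥ 0.557/23.8 µV = 23400. 2^15 = 32768 suffices, so N_min = 15.
LSB = 0.557 V ÷ 2^15 = 0.557/32768 V = 16.998 µV.
σ_q = LSB/√12 = 16.998 µV/3.4641 = 4.91 µV.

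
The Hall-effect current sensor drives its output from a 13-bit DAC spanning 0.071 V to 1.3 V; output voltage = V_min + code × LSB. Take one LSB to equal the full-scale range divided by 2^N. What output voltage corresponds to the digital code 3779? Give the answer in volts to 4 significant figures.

0.6379 V

Full-scale range = 1.3 V − (0.071 V) = 1.229 V. LSB = 1.229 V / 2^13.
Output = V_min + (3779/8192) × range = 0.071 + 0.461304 × 1.229 V
      = 0.071 + 0.566942 = 0.637942 V.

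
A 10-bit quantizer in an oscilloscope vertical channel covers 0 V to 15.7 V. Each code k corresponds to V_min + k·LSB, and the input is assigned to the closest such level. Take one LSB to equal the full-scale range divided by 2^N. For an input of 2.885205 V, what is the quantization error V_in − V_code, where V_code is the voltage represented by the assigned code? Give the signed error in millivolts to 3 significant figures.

+2.78 mV

V_FS = 15.7 V. LSB = 15.7 V / 2^10 ≈ 15.33 mV.
(2.885205 − (0)) / LSB = 2.885205 × 1024/15.7 = 188.1815. Nearest integer: k = 188.
Reconstructed level: 0 + 188 × 15.7/1024 V = 2.882421875 V.
Error = V_in − V_code = 2.885205 − (2.882421875) = +2.78 mV.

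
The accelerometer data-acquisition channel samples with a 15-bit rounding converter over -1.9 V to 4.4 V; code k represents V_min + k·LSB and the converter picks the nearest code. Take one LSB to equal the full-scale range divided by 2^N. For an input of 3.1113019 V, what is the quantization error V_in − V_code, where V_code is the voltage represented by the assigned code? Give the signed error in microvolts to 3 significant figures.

+25.7 µV

Span: 4.4 V − (-1.9 V) = 6.3 V. LSB = 6.3 V / 2^15 ≈ 192.3 µV.
Position in LSBs: (3.1113019 − (-1.9)) × 32768/6.3 = 26065.1334; rounding gives k = 26065.
V_code = -1.9 + (26065/32768) × 6.3 = 3.1112762451 V.
Error = V_in − V_code = 3.1113019 − (3.1112762451) = +25.7 µV.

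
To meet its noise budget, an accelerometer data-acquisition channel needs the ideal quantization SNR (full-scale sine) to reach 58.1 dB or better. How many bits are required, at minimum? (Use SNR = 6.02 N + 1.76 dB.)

N ≥ (58.1 − 1.76)/6.02 = 9.359 → N_min = 10.

10 bits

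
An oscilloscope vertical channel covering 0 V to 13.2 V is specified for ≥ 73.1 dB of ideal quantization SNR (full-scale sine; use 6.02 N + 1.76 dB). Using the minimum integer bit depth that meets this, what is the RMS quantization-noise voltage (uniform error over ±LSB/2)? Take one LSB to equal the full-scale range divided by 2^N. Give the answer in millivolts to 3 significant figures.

0.930 mV

Full-scale range = 13.2 V.
6.02 N + 1.76 ≥ 73.1 gives N ≥ 11.850, so the minimum integer is 12.
LSB = 13.2 V ÷ 2^12 = 13.2/4096 V = 3.2227 mV.
RMS noise = LSB/√12 = 0.930 mV.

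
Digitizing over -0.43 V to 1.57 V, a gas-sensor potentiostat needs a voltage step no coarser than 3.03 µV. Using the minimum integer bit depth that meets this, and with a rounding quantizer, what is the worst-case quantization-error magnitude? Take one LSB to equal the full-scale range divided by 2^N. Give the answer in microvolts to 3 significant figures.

Range = 1.57 − (-0.43) = 2 V.
Levels needed ≥ 2/3.03 µV = 660100. 2^20 = 1048576 suffices, so N_min = 20.
LSB = 2 V / 2^20 = 1.9073 µV.
Half an LSB is 0.954 µV.

0.954 µV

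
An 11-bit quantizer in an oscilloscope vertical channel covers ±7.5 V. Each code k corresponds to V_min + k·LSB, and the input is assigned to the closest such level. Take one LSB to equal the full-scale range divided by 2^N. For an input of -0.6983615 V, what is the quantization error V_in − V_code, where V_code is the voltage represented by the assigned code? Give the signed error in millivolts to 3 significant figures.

Span: 7.5 V − (-7.5 V) = 15 V. LSB = 15 V / 2^11 ≈ 7.324 mV.
(-0.6983615 − (-7.5)) / LSB = 6.8016385 × 2048/15 = 928.6504. Nearest integer: k = 929.
Reconstructed level: -7.5 + 929 × 15/2048 V = -0.6958007813 V.
e = -0.6983615 − (-0.6958007813) = −2.56 mV.

−2.56 mV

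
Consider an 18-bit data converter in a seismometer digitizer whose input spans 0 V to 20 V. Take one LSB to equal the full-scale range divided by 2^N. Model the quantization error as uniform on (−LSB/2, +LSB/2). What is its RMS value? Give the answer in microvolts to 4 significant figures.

22.02 µV

V_FS = 20 V.
Step size = 20/262144 V = 76.2939 µV.
V_rms = LSB/√12 = 76.2939 µV / √12 = 22.02 µV.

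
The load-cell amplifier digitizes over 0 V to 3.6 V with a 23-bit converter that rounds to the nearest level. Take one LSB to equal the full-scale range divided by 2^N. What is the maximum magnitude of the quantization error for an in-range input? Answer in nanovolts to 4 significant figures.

214.6 nV

V_FS = 3.6 V.
LSB = 3.6 V / 2^23 = 429.153 nV.
|e|_max = LSB/2 = 214.6 nV.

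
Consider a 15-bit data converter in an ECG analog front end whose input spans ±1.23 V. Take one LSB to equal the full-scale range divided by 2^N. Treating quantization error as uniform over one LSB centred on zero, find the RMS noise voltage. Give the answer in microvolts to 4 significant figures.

21.67 µV

Range = 1.23 − (-1.23) = 2.46 V.
One LSB is 2.46 V / 32768 = 75.0732 µV.
For a uniform distribution on [−LSB/2, +LSB/2], V_rms = LSB/√12 = 75.0732 µV/3.4641 = 21.67 µV.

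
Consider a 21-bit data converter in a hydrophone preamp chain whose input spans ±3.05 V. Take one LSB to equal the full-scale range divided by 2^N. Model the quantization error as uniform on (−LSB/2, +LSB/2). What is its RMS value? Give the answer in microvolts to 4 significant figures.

The full-scale span is 3.05 − (-3.05) = 6.1 V.
LSB = 6.1 V ÷ 2^21 = 6.1/2097152 V = 2.90871 µV.
For a uniform distribution on [−LSB/2, +LSB/2], V_rms = LSB/√12 = 2.90871 µV/3.4641 = 0.8397 µV.

0.8397 µV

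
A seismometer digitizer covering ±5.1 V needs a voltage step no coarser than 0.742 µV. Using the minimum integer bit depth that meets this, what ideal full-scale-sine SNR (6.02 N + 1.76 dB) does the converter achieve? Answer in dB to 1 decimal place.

146.2 dB

Full-scale range = 5.1 V − (-5.1 V) = 10.2 V.
10.2 V / 0.742 µV = 1.375e7. Since 2^23 = 8388608 and 2^24 = 16777216, N = 24.
SNR = 6.02 × 24 + 1.76 = 146.24 dB.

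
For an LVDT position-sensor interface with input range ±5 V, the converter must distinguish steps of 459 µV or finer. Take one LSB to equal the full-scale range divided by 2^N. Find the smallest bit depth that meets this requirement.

Span: 5 V − (-5 V) = 10 V.
Required number of levels: 10/459 µV = 21786; smallest N with 2^N ≥ that is 15.

15 bits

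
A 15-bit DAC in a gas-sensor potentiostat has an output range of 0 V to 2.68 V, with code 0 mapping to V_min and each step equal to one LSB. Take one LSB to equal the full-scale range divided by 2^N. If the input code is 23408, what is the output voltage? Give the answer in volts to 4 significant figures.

V_FS = 2.68 V. LSB = 2.68 V / 2^15.
V_out = 0 + 23408 × (2.68/32768) V
      = 0 V + 1.91447 V = 1.91447 V.

1.914 V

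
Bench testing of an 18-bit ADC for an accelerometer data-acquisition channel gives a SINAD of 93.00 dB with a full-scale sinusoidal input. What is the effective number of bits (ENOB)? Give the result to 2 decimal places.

15.16 bits

(93.00 − 1.76) / 6.02 = 91.24/6.02 = 15.1561 effective bits.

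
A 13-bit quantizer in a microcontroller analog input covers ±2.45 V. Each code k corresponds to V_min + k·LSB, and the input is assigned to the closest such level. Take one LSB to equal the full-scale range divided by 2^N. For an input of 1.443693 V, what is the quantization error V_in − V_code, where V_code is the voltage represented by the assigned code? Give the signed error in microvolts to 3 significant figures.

The full-scale span is 2.45 − (-2.45) = 4.9 V. LSB = 4.9 V / 2^13 ≈ 0.5981 mV.
(1.443693 − (-2.45)) / LSB = 3.893693 × 8192/4.9 = 6509.6190. Nearest integer: k = 6510.
Reconstructed level: -2.45 + 6510 × 4.9/8192 V = 1.443920898 V.
e = 1.443693 − (1.443920898) = −228 µV.

−228 µV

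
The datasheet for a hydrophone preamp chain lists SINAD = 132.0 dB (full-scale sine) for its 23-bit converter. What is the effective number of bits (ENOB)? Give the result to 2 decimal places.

ENOB = (SINAD − 1.76) / 6.02 = (132.0 − 1.76) / 6.02 = 130.24 / 6.02 = 21.6346.

21.63 bits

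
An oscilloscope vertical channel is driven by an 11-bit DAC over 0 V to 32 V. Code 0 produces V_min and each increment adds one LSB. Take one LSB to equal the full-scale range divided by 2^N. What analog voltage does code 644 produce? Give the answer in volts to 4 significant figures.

10.06 V

Full-scale range = 32 V. LSB = 32 V / 2^11.
Output = V_min + (644/2048) × range = 0 + 0.314453 × 32 V
      = 0 + 10.0625 = 10.0625 V.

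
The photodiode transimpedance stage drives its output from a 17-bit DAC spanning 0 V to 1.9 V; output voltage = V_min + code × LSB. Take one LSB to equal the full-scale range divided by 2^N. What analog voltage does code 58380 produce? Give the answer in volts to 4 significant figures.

Full-scale range = 1.9 V. LSB = 1.9 V / 2^17.
V_out = 0 + 58380 × (1.9/131072) V
      = 0 + 0.846268 = 0.846268 V.

0.8463 V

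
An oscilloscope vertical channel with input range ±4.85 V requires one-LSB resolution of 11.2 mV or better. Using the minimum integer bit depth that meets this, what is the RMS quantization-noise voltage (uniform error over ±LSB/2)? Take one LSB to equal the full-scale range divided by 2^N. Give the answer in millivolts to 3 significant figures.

2.73 mV

Full-scale range = 4.85 V − (-4.85 V) = 9.7 V.
Need 2^N ≥ 9.7 V / 11.2 mV = 866.1 → N_min = 10.
One LSB is 9.7 V / 1024 = 9.4727 mV.
RMS noise = LSB/√12 = 2.73 mV.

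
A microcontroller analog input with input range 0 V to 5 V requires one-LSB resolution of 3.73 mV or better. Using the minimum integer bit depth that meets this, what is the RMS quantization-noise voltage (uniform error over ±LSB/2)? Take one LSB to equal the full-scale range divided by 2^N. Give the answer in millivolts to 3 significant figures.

Full-scale range = 5 V.
Required number of levels: 5/3.73 mV = 1340.5; smallest N with 2^N ≥ that is 11.
Step size = 5/2048 V = 2.4414 mV.
σ_q = LSB/√12 = 2.4414 mV/3.4641 = 0.705 mV.

0.705 mV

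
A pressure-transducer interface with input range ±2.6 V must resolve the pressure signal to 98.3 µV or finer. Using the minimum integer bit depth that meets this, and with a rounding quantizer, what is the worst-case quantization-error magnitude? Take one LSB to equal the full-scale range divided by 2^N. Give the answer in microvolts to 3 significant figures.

39.7 µV

Span: 2.6 V − (-2.6 V) = 5.2 V.
Levels needed ≥ 5.2/98.3 µV = 52900. 2^16 = 65536 suffices, so N_min = 16.
One LSB is 5.2 V / 65536 = 79.346 µV.
|e|_max = LSB/2 = 39.7 µV.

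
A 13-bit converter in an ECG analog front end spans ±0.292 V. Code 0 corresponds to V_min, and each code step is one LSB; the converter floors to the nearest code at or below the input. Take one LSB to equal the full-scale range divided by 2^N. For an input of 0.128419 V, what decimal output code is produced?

5897

The full-scale span is 0.292 − (-0.292) = 0.584 V. LSB = 0.584 V / 2^13 ≈ 71.29 µV.
code = ⌊(V_in − V_min)/LSB⌋ = ⌊(V_in − V_min) × 2^13 / range⌋
     = ⌊(0.128419 − (-0.292)) × 8192 / 0.584⌋ = ⌊0.420419 × 8192/0.584⌋
     = ⌊5897.384⌋ = 5897.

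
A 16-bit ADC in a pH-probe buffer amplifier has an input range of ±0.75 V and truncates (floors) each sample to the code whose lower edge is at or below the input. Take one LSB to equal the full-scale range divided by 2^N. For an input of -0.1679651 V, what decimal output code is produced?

25429

Span: 0.75 V − (-0.75 V) = 1.5 V. LSB = 1.5 V / 2^16 ≈ 22.89 µV.
code = ⌊(V_in − V_min)/LSB⌋ = ⌊(V_in − V_min) × 2^16 / range⌋
     = ⌊(-0.1679651 − (-0.75)) × 65536 / 1.5⌋ = ⌊0.5820349 × 65536/1.5⌋
     = ⌊25429.493⌋ = 25429.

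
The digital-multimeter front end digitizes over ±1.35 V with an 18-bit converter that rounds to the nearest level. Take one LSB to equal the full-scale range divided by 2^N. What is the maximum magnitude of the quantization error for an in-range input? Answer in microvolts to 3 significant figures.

5.15 µV

Full-scale range = 1.35 V − (-1.35 V) = 2.7 V.
LSB = 2.7 V ÷ 2^18 = 2.7/262144 V = 10.300 µV.
|e|_max = LSB/2 = 5.15 µV.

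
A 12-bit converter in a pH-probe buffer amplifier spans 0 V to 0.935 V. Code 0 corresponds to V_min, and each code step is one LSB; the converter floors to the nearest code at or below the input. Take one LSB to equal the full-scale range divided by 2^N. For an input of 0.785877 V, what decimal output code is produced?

Full-scale range = 0.935 V. LSB = 0.935 V / 2^12 ≈ 228.3 µV.
V_in − V_min = 0.785877 − (0) = 0.785877 V.
Divide by LSB: 0.785877 × 4096/0.935 = 3442.7296.
Truncating gives code 3442.

3442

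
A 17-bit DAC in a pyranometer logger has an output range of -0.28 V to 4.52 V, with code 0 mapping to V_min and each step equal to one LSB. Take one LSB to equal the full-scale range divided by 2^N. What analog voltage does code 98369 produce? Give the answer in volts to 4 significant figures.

Span: 4.52 V − (-0.28 V) = 4.8 V. LSB = 4.8 V / 2^17.
V_out = V_min + code × LSB = -0.28 V + 98369 × 4.8 V / 131072
      = -0.28 V + 3.60238 V = 3.32238 V.

3.322 V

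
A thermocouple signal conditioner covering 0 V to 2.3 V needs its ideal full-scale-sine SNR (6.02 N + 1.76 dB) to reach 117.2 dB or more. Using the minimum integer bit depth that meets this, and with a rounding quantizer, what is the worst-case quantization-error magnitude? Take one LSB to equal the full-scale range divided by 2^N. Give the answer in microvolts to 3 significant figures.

Full-scale range = 2.3 V.
6.02 N + 1.76 ≥ 117.2 gives N ≥ 19.176, so the minimum integer is 20.
Step size = 2.3/1048576 V = 2.1935 µV.
Max error for round-to-nearest is LSB/2 = 1.10 µV.

1.10 µV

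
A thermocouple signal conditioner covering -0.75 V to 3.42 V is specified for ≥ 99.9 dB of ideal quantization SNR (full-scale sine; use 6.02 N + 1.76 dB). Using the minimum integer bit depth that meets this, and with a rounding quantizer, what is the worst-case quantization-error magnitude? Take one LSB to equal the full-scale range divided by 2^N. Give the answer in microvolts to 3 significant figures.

Full-scale range = 3.42 V − (-0.75 V) = 4.17 V.
Required N = ⌈(99.9 − 1.76)/6.02⌉ = ⌈16.302⌉ = 17.
One LSB is 4.17 V / 131072 = 31.815 µV.
Half an LSB is 15.9 µV.

15.9 µV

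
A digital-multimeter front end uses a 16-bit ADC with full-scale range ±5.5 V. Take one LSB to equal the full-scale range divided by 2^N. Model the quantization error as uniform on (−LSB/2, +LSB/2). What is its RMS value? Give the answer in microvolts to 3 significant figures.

48.5 µV

Full-scale range = 5.5 V − (-5.5 V) = 11 V.
One LSB is 11 V / 65536 = 167.85 µV.
V_rms = LSB/√12 = 167.85 µV / √12 = 48.5 µV.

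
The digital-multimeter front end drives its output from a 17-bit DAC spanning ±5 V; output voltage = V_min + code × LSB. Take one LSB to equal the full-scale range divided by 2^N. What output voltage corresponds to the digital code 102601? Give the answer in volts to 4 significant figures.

Full-scale range = 5 V − (-5 V) = 10 V. LSB = 10 V / 2^17.
V_out = V_min + code × LSB = -5 V + 102601 × 10 V / 131072
      = -5 V + 7.82784 V = 2.82784 V.

2.828 V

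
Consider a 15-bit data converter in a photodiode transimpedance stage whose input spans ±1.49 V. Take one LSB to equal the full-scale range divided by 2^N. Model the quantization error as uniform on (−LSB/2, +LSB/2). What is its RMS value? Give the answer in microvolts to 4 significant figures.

26.25 µV

The full-scale span is 1.49 − (-1.49) = 2.98 V.
One LSB is 2.98 V / 32768 = 90.9424 µV.
V_rms = LSB/√12 = 90.9424 µV / √12 = 26.25 µV.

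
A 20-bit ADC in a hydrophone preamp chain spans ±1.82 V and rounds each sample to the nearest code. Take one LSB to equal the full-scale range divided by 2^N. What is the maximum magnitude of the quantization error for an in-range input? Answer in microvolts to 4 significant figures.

1.736 µV

Range = 1.82 − (-1.82) = 3.64 V.
One LSB is 3.64 V / 1048576 = 3.47137 µV.
|e|_max = LSB/2 = 1.736 µV.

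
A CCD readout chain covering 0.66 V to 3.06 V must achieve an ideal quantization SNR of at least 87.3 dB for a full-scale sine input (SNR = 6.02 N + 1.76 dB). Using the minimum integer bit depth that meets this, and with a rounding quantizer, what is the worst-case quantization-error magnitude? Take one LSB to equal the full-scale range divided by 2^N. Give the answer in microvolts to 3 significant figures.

The full-scale span is 3.06 − (0.66) = 2.4 V.
Solving 6.02 N ≥ 87.3 − 1.76: N ≥ 14.209. Round up → N = 15.
LSB = 2.4 V / 2^15 = 73.242 µV.
Half an LSB is 36.6 µV.

36.6 µV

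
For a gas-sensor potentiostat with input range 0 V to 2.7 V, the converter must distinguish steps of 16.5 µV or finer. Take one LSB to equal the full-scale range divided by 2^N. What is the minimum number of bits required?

V_FS = 2.7 V.
Required number of levels: 2.7/16.5 µV = 163640; smallest N with 2^N ≥ that is 18.

18 bits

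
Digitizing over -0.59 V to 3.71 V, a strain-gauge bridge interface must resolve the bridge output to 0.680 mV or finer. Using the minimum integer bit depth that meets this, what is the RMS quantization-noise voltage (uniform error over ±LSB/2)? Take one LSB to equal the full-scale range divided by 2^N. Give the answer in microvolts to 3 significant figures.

152 µV

Range = 3.71 − (-0.59) = 4.3 V.
Levels needed ≥ 4.3/0.680 mV = 6324. 2^13 = 8192 suffices, so N_min = 13.
LSB = 4.3 V ÷ 2^13 = 4.3/8192 V = 0.52490 mV.
V_rms = LSB/√12 = 152 µV.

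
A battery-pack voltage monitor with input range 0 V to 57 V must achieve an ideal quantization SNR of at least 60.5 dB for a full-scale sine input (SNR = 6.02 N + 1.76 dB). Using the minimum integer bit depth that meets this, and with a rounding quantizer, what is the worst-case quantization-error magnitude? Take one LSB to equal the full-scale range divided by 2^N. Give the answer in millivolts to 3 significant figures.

27.8 mV

V_FS = 57 V.
Solving 6.02 N ≥ 60.5 − 1.76: N ≥ 9.757. Round up → N = 10.
LSB = 57 V ÷ 2^10 = 57/1024 V = 55.664 mV.
|e|_max = LSB/2 = 27.8 mV.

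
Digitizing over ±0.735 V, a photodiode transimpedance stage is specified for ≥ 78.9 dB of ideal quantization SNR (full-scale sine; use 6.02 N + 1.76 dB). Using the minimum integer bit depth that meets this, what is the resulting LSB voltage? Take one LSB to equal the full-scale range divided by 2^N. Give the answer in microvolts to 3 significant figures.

179 µV

Range = 0.735 − (-0.735) = 1.47 V.
N ≥ (78.9 − 1.76)/6.02 = 12.814 → N_min = 13.
One LSB is 1.47 V / 8192 = 179 µV.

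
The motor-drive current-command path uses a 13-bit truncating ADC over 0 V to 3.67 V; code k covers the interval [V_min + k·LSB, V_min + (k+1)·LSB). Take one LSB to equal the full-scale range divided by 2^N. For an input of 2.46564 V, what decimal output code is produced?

V_FS = 3.67 V. LSB = 3.67 V / 2^13 ≈ 448.0 µV.
V_in − V_min = 2.46564 − (0) = 2.46564 V.
Divide by LSB: 2.46564 × 8192/3.67 = 5503.6847.
Truncating gives code 5503.

5503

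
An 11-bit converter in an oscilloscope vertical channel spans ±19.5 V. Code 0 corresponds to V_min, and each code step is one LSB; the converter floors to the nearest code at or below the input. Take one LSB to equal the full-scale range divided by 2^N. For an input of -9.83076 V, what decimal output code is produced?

507

Range = 19.5 − (-19.5) = 39 V. LSB = 39 V / 2^11 ≈ 19.04 mV.
(V_in − V_min) × 2^11/range = (-9.83076 − (-19.5)) × 2048/39 = 507.759.
Floor → code = 507.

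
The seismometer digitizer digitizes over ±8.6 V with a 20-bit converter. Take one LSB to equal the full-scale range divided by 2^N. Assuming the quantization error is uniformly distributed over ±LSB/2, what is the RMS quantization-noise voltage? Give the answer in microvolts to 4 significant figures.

4.735 µV

The full-scale span is 8.6 − (-8.6) = 17.2 V.
Step size = 17.2/1048576 V = 16.4032 µV.
For a uniform distribution on [−LSB/2, +LSB/2], V_rms = LSB/√12 = 16.4032 µV/3.4641 = 4.735 µV.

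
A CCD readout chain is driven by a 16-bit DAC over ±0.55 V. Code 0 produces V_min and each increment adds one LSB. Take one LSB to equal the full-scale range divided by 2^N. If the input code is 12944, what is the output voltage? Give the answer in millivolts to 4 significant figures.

-332.7 mV

Span: 0.55 V − (-0.55 V) = 1.1 V. LSB = 1.1 V / 2^16.
Output = V_min + (12944/65536) × range = -0.55 + 0.197510 × 1.1 V
      = -0.55 + 0.217261 = -0.332739 V.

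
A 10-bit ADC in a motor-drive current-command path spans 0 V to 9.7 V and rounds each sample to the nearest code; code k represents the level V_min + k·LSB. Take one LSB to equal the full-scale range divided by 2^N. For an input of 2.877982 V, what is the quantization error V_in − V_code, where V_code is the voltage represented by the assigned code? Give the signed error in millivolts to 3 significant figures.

−1.71 mV

V_FS = 9.7 V. LSB = 9.7 V / 2^10 ≈ 9.473 mV.
Position in LSBs: (2.877982 − (0)) × 1024/9.7 = 303.8200; rounding gives k = 304.
Reconstructed level: 0 + 304 × 9.7/1024 V = 2.879687500 V.
V_in − V_code = 2.877982 − (2.879687500) = −1.71 mV.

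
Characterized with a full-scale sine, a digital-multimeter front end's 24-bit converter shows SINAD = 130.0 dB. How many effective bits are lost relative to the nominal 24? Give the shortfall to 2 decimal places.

2.70 bits

N_eff = (130.0 − 1.76)/6.02 = 21.3023 bits.
24 − 21.3023 = 2.70 bits below nominal.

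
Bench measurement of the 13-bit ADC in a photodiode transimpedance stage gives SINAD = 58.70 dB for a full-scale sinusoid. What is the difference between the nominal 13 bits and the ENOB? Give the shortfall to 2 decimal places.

N_eff = (58.70 − 1.76)/6.02 = 9.4585 bits.
Lost resolution: 13 − 9.4585 = 3.5415 bits.

3.54 bits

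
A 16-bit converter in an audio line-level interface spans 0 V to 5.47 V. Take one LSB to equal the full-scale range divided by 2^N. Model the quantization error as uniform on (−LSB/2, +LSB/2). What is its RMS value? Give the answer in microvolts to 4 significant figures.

Full-scale range = 5.47 V.
Step size = 5.47/65536 V = 83.4656 µV.
V_rms = LSB/√12 = 83.4656 µV / √12 = 24.09 µV.

24.09 µV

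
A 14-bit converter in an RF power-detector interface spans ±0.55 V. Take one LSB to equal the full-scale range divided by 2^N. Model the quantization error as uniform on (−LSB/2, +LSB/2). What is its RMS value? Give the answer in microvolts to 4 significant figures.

19.38 µV

Range = 0.55 − (-0.55) = 1.1 V.
LSB = 1.1 V ÷ 2^14 = 1.1/16384 V = 67.1387 µV.
σ_q = LSB/√12 = 67.1387 µV/3.4641 = 19.38 µV.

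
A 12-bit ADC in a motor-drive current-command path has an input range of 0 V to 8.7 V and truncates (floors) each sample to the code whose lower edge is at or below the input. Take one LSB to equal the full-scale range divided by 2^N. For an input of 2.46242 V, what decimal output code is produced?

1159

Range is 8.7 V. LSB = 8.7 V / 2^12 ≈ 2.124 mV.
(V_in − V_min) × 2^12/range = (2.46242 − (0)) × 4096/8.7 = 1159.319.
Floor → code = 1159.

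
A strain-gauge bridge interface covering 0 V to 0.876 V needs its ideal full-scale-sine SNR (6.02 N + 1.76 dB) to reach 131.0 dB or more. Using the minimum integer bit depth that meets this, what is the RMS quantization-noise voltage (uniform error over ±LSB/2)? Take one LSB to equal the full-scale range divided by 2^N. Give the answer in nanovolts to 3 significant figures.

Span = 0.876 V.
N ≥ (131.0 − 1.76)/6.02 = 21.468 → N_min = 22.
LSB = 0.876 V / 2^22 = 208.85 nV.
RMS noise = LSB/√12 = 60.3 nV.

60.3 nV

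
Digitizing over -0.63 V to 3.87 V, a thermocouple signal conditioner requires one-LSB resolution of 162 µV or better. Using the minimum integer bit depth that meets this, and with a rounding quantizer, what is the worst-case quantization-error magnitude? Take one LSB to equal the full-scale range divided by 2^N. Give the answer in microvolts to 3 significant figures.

68.7 µV

The full-scale span is 3.87 − (-0.63) = 4.5 V.
Levels needed ≥ 4.5/162 µV = 27780. 2^15 = 32768 suffices, so N_min = 15.
LSB = 4.5 V ÷ 2^15 = 4.5/32768 V = 137.33 µV.
Max error for round-to-nearest is LSB/2 = 68.7 µV.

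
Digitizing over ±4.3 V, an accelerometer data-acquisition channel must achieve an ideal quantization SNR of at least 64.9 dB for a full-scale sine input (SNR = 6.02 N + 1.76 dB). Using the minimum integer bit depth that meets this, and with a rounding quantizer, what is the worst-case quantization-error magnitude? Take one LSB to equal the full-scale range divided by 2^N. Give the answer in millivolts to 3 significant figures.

Range = 4.3 − (-4.3) = 8.6 V.
Required N = ⌈(64.9 − 1.76)/6.02⌉ = ⌈10.488⌉ = 11.
LSB = 8.6 V / 2^11 = 4.1992 mV.
Half an LSB is 2.10 mV.

2.10 mV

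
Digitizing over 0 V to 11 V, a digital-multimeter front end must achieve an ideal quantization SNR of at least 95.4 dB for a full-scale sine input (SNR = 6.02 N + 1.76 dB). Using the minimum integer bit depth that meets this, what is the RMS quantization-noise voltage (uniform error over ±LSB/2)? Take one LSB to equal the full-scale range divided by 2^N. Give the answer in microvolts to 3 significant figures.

48.5 µV

Range is 11 V.
6.02 N + 1.76 ≥ 95.4 gives N ≥ 15.555, so the minimum integer is 16.
Step size = 11/65536 V = 167.85 µV.
RMS noise = LSB/√12 = 48.5 µV.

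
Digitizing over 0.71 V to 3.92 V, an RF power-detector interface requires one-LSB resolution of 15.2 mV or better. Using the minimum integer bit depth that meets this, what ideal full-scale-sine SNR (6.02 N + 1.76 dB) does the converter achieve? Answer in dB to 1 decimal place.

Full-scale range = 3.92 V − (0.71 V) = 3.21 V.
Levels needed ≥ 3.21/15.2 mV = 211.2. 2^8 = 256 suffices, so N_min = 8.
Ideal SNR at N = 8: 6.02·8 + 1.76 = 49.9 dB.

49.9 dB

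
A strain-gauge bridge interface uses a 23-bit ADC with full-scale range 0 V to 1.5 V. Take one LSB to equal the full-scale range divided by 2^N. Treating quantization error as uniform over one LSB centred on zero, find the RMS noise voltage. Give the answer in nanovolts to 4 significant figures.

Full-scale range = 1.5 V.
Step size = 1.5/8388608 V = 178.814 nV.
V_rms = LSB/√12 = 178.814 nV / √12 = 51.62 nV.

51.62 nV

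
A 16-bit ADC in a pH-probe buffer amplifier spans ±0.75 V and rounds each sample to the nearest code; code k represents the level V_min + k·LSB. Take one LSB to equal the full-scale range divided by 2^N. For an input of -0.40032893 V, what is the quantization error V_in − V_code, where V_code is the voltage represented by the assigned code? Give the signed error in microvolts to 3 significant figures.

+8.29 µV

The full-scale span is 0.75 − (-0.75) = 1.5 V. LSB = 1.5 V / 2^16 ≈ 22.89 µV.
Position in LSBs: (-0.40032893 − (-0.75)) × 65536/1.5 = 15277.3622; rounding gives k = 15277.
Reconstructed level: -0.75 + 15277 × 1.5/65536 V = -0.40033721924 V.
e = -0.40032893 − (-0.40033721924) = +8.29 µV.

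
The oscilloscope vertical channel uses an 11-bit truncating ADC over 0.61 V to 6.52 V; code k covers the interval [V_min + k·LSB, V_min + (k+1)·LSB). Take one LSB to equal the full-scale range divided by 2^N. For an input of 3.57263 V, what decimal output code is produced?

1026

Span: 6.52 V − (0.61 V) = 5.91 V. LSB = 5.91 V / 2^11 ≈ 2.886 mV.
(V_in − V_min) × 2^11/range = (3.57263 − (0.61)) × 2048/5.91 = 1026.644.
Floor → code = 1026.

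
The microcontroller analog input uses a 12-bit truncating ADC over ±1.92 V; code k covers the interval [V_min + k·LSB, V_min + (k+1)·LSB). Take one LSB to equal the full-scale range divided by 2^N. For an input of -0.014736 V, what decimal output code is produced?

Range = 1.92 − (-1.92) = 3.84 V. LSB = 3.84 V / 2^12 ≈ 0.9375 mV.
V_in − V_min = -0.014736 − (-1.92) = 1.905264 V.
Divide by LSB: 1.905264 × 4096/3.84 = 2032.2816.
Truncating gives code 2032.

2032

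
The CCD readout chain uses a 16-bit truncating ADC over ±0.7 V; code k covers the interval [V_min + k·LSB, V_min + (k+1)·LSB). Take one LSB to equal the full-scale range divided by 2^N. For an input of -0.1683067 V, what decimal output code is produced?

Full-scale range = 0.7 V − (-0.7 V) = 1.4 V. LSB = 1.4 V / 2^16 ≈ 21.36 µV.
V_in − V_min = -0.1683067 − (-0.7) = 0.5316933 V.
Divide by LSB: 0.5316933 × 65536/1.4 = 24889.3229.
Truncating gives code 24889.

24889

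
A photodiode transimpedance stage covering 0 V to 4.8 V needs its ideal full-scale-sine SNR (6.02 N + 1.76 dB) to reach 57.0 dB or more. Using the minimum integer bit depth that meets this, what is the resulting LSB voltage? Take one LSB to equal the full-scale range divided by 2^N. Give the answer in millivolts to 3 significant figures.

4.69 mV

Span = 4.8 V.
Solving 6.02 N ≥ 57.0 − 1.76: N ≥ 9.176. Round up → N = 10.
Step size = 4.8/1024 V = 4.69 mV.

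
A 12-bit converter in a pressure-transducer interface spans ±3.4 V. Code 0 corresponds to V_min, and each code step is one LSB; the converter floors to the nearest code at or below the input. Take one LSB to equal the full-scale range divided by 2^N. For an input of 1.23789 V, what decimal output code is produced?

2793

Range = 3.4 − (-3.4) = 6.8 V. LSB = 6.8 V / 2^12 ≈ 1.660 mV.
(V_in − V_min) × 2^12/range = (1.23789 − (-3.4)) × 4096/6.8 = 2793.647.
Floor → code = 2793.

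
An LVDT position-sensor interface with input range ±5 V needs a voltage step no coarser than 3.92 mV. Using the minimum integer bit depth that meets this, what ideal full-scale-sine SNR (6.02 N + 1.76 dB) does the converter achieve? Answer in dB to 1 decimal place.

Range = 5 − (-5) = 10 V.
Need 2^N ≥ 10 V / 3.92 mV = 2551 → N_min = 12.
SNR = 6.02 × 12 + 1.76 = 74.00 dB.

74.0 dB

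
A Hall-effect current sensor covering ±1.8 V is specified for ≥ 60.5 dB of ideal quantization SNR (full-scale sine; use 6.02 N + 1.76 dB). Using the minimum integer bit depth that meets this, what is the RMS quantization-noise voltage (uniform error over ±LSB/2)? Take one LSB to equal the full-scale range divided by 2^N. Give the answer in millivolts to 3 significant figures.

The full-scale span is 1.8 − (-1.8) = 3.6 V.
Solving 6.02 N ≥ 60.5 − 1.76: N ≥ 9.757. Round up → N = 10.
LSB = 3.6 V / 2^10 = 3.5156 mV.
V_rms = LSB/√12 = 1.01 mV.

1.01 mV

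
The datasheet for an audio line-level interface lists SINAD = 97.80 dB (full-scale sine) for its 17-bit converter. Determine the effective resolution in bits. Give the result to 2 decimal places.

15.95 bits

(97.80 − 1.76) / 6.02 = 96.04/6.02 = 15.9535 effective bits.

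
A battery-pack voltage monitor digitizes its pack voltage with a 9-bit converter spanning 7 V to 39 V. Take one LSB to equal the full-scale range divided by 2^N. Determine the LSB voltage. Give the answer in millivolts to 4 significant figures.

Span: 39 V − (7 V) = 32 V.
2^9 = 512 levels.
LSB = 32 V ÷ 2^9 = 32/512 V = 62.50 mV.

62.50 mV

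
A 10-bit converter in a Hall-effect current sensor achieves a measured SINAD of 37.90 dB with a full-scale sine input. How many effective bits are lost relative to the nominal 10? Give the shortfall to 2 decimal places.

4.00 bits

Effective bits = (37.90 − 1.76)/6.02 = 6.0033.
Shortfall = 10 − 6.0033 = 3.9967 bits.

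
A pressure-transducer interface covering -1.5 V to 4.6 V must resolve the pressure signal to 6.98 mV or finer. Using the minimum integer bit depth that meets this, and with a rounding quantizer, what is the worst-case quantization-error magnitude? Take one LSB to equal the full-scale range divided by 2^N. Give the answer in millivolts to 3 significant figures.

2.98 mV

Span: 4.6 V − (-1.5 V) = 6.1 V.
Required number of levels: 6.1/6.98 mV = 873.93; smallest N with 2^N ≥ that is 10.
LSB = 6.1 V / 2^10 = 5.9570 mV.
Half an LSB is 2.98 mV.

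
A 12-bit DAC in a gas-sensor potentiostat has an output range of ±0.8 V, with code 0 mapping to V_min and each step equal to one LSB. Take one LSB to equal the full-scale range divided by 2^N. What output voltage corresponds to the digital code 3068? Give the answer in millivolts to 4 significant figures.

The full-scale span is 0.8 − (-0.8) = 1.6 V. LSB = 1.6 V / 2^12.
Output = V_min + (3068/4096) × range = -0.8 + 0.749023 × 1.6 V
      = -0.8 + 1.19844 = 0.398438 V.

398.4 mV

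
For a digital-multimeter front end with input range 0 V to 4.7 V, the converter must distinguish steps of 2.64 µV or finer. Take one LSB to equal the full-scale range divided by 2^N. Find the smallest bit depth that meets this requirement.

21 bits

Span = 4.7 V.
Required number of levels: 4.7/2.64 µV = 1.7803e6; smallest N with 2^N ≥ that is 21.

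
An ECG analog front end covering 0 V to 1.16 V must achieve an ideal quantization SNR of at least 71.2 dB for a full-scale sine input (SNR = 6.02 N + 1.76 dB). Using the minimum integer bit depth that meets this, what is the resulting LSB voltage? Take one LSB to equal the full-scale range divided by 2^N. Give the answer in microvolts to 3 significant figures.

Range is 1.16 V.
N ≥ (71.2 − 1.76)/6.02 = 11.535 → N_min = 12.
One LSB is 1.16 V / 4096 = 283 µV.

283 µV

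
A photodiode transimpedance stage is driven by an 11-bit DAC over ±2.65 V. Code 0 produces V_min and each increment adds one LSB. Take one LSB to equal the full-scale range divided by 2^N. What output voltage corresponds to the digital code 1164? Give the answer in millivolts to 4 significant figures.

362.3 mV

Full-scale range = 2.65 V − (-2.65 V) = 5.3 V. LSB = 5.3 V / 2^11.
Output = V_min + (1164/2048) × range = -2.65 + 0.568359 × 5.3 V
      = -2.65 + 3.01230 = 0.362305 V.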